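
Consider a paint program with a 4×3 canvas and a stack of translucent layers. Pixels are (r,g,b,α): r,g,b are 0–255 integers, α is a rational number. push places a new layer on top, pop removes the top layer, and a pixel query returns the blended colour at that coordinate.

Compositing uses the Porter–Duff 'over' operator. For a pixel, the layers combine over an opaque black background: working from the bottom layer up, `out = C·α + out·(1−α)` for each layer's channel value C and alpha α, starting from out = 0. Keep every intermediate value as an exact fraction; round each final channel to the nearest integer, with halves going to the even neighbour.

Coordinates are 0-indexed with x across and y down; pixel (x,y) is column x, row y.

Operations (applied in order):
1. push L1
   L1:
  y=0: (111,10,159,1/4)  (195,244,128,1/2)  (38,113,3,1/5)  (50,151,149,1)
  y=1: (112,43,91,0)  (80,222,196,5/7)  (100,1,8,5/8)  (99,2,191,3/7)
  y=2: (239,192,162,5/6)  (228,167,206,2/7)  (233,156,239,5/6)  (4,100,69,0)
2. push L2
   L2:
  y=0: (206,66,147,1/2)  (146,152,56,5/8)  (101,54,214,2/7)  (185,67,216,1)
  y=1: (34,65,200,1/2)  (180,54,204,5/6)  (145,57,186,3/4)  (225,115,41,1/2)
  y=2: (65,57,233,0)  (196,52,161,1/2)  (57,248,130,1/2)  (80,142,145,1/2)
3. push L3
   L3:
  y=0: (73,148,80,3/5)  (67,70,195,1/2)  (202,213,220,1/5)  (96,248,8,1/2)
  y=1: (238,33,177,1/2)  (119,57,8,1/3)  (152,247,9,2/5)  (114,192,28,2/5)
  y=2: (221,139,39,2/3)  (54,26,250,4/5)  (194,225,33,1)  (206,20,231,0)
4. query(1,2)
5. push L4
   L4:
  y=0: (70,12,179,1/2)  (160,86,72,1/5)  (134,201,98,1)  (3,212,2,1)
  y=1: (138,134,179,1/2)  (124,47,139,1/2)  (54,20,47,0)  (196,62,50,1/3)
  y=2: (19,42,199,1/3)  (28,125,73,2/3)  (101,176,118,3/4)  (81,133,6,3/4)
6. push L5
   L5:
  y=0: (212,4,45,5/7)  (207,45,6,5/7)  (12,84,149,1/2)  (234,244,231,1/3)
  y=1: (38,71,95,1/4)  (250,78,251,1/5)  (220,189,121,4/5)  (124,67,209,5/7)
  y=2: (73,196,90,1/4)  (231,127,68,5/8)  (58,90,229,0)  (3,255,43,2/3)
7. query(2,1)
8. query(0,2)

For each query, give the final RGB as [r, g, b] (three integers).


query (1,2) [L1,L2,L3] — begin 0,0,0
after L1 α=2/7: [456/7, 334/7, 412/7]
after L2 α=1/2: [914/7, 349/7, 1539/14]
after L3 α=4/5: [2426/35, 1077/35, 15539/70]
rounded: [69, 31, 222]

at x=2,y=1 over L1,L2,L3,L4,L5:
+L1 (α=5/8) → [125/2, 5/8, 5]
+L2 (α=3/4) → [995/8, 1373/32, 563/4]
+L3 (α=2/5) → [5417/40, 19927/160, 1761/20]
+L4 (α=0) → [5417/40, 19927/160, 1761/20]
+L5 (α=4/5) → [40617/200, 140887/800, 11441/100]
→ [203, 176, 114]

query (0,2) [L1,L2,L3,L4,L5] — begin 0,0,0
after L1 α=5/6: [1195/6, 160, 135]
after L2 α=0: [1195/6, 160, 135]
after L3 α=2/3: [3847/18, 146, 71]
after L4 α=1/3: [4018/27, 334/3, 341/3]
after L5 α=1/4: [4675/36, 265/2, 431/4]
rounded: [130, 132, 108]


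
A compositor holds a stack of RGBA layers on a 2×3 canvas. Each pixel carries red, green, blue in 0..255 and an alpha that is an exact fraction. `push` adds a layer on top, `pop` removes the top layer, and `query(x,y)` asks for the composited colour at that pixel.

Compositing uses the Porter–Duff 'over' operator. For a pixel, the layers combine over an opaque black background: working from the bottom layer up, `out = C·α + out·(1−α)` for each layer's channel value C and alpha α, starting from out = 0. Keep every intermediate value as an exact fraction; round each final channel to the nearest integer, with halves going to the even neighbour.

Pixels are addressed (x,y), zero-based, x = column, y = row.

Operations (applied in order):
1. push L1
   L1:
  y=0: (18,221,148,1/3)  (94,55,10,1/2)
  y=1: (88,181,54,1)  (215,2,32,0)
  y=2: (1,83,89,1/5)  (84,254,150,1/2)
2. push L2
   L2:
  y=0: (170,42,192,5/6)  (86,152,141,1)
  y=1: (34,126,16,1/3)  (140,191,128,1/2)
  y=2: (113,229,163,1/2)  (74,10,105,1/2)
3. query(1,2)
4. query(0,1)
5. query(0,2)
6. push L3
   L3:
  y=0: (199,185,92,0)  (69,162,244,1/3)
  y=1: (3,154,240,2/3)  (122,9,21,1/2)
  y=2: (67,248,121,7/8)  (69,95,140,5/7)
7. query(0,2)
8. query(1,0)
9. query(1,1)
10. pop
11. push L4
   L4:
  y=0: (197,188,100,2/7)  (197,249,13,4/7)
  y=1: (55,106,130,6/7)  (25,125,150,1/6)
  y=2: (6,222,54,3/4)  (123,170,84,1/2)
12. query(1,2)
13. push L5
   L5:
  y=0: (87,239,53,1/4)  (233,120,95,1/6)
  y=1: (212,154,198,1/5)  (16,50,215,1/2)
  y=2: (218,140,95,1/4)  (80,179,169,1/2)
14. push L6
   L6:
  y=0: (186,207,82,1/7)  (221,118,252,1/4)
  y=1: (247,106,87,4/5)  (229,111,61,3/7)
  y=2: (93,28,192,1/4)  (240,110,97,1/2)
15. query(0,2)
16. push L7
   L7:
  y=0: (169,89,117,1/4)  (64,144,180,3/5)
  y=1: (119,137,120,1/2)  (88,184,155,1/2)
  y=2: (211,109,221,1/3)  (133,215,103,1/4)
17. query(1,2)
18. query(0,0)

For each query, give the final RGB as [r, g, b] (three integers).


(1,2) stack=L1,L2; from [0,0,0]:
+L1 (α=1/2) → [42, 127, 75]
+L2 (α=1/2) → [58, 137/2, 90]
rounded: [58, 68, 90]

(0,1) stack=L1,L2; from [0,0,0]:
L1 α=1: [88, 181, 54]
L2 α=1/3: [70, 488/3, 124/3]
→ [70, 163, 41]

query (0,2) [L1,L2] — begin 0,0,0
+L1 (α=1/5) → [1/5, 83/5, 89/5]
+L2 (α=1/2) → [283/5, 614/5, 452/5]
→ [57, 123, 90]

query (0,2) [L1,L2,L3] — begin 0,0,0
L1 α=1/5: [1/5, 83/5, 89/5]
L2 α=1/2: [283/5, 614/5, 452/5]
L3 α=7/8: [657/10, 4647/20, 4687/40]
→ [66, 232, 117]

query (1,0) [L1,L2,L3] — begin 0,0,0
after L1 α=1/2: [47, 55/2, 5]
after L2 α=1: [86, 152, 141]
after L3 α=1/3: [241/3, 466/3, 526/3]
→ [80, 155, 175]

query (1,1) [L1,L2,L3] — begin 0,0,0
after L1 α=0: [0, 0, 0]
after L2 α=1/2: [70, 191/2, 64]
after L3 α=1/2: [96, 209/4, 85/2]
= [96, 52, 42]

(1,2) stack=L1,L2,L4; from [0,0,0]:
L1 α=1/2: [42, 127, 75]
L2 α=1/2: [58, 137/2, 90]
L4 α=1/2: [181/2, 477/4, 87]
= [90, 119, 87]

(0,2) stack=L1,L2,L4,L5,L6; from [0,0,0]:
+L1 (α=1/5) → [1/5, 83/5, 89/5]
+L2 (α=1/2) → [283/5, 614/5, 452/5]
+L4 (α=3/4) → [373/20, 986/5, 631/10]
+L5 (α=1/4) → [5479/80, 1829/10, 2843/40]
+L6 (α=1/4) → [23877/320, 5767/40, 16209/160]
→ [75, 144, 101]

at x=1,y=2 over L1,L2,L4,L5,L6,L7:
+L1 (α=1/2) → [42, 127, 75]
+L2 (α=1/2) → [58, 137/2, 90]
+L4 (α=1/2) → [181/2, 477/4, 87]
+L5 (α=1/2) → [341/4, 1193/8, 128]
+L6 (α=1/2) → [1301/8, 2073/16, 225/2]
+L7 (α=1/4) → [4967/32, 9659/64, 881/8]
rounded: [155, 151, 110]

(0,0) stack=L1,L2,L4,L5,L6,L7; from [0,0,0]:
+L1 (α=1/3) → [6, 221/3, 148/3]
+L2 (α=5/6) → [428/3, 851/18, 1514/9]
+L4 (α=2/7) → [3322/21, 11023/126, 9370/63]
+L5 (α=1/4) → [3931/28, 21061/168, 10483/84]
+L6 (α=1/7) → [14397/98, 26857/196, 11631/98]
+L7 (α=1/4) → [59753/392, 98015/784, 46359/392]
→ [152, 125, 118]


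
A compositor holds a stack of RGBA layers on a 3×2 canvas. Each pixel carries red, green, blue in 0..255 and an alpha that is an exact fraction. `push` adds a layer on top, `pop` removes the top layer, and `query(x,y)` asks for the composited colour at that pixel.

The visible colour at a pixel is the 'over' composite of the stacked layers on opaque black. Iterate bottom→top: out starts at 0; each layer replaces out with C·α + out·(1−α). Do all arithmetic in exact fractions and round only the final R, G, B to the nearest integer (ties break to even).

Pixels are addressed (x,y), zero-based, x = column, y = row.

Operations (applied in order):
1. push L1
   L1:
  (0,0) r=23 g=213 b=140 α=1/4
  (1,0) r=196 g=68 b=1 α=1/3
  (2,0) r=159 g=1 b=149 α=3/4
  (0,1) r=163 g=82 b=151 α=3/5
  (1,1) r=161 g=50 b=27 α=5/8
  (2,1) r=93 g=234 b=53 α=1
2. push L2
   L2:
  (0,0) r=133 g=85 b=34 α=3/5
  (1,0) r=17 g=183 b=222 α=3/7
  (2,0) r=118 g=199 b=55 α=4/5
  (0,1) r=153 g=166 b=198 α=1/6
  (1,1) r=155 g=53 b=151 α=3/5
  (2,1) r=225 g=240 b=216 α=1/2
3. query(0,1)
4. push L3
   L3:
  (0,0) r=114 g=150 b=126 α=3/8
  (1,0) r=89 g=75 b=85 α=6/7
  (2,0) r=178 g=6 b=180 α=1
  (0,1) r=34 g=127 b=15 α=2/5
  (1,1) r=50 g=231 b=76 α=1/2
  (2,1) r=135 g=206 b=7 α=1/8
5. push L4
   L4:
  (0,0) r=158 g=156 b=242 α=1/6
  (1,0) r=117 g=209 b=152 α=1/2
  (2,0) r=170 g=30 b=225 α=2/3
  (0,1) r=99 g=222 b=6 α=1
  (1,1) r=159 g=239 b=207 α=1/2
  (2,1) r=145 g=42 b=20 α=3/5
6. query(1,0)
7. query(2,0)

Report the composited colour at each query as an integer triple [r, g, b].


(0,1) stack=L1,L2; from [0,0,0]:
after L1 α=3/5: [489/5, 246/5, 453/5]
after L2 α=1/6: [107, 206/3, 217/2]
= [107, 69, 108]

at x=1,y=0 over L1,L2,L3,L4:
+L1 (α=1/3) → [196/3, 68/3, 1/3]
+L2 (α=3/7) → [937/21, 1919/21, 286/3]
+L3 (α=6/7) → [12151/147, 11369/147, 1816/21]
+L4 (α=1/2) → [14675/147, 21046/147, 2504/21]
→ [100, 143, 119]

(2,0) stack=L1,L2,L3,L4; from [0,0,0]:
after L1 α=3/4: [477/4, 3/4, 447/4]
after L2 α=4/5: [473/4, 3187/20, 1327/20]
after L3 α=1: [178, 6, 180]
after L4 α=2/3: [518/3, 22, 210]
rounded: [173, 22, 210]


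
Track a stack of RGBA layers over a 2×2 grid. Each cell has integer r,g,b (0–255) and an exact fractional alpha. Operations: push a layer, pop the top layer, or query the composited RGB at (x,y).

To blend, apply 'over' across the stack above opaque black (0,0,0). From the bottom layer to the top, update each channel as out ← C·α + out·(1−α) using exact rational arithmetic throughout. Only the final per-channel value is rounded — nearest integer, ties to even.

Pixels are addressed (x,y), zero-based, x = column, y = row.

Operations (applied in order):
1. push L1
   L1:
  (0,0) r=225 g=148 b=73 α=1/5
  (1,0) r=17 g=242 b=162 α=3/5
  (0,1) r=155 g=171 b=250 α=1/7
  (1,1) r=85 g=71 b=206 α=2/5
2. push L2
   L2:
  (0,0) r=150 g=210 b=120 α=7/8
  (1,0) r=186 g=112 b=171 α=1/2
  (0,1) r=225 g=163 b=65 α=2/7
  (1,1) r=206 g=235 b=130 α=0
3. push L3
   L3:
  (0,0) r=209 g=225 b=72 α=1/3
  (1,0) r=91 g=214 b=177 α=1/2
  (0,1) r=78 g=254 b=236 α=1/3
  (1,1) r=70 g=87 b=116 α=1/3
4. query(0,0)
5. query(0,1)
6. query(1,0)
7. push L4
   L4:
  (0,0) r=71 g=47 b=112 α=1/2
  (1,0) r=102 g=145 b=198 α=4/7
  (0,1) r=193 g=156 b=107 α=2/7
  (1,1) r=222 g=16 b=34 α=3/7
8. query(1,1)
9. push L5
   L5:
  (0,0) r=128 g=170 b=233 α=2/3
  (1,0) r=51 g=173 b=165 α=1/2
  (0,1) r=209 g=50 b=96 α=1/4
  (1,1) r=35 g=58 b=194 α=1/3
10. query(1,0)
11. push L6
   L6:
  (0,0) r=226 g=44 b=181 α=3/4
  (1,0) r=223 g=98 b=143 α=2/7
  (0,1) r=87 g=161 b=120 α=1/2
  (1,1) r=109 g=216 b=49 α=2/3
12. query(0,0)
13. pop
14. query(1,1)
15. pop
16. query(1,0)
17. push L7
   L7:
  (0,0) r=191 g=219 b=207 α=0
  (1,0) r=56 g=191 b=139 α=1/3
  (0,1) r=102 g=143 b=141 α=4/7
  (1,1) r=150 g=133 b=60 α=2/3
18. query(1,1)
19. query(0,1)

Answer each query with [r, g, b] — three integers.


(0,0) stack=L1,L2,L3; from [0,0,0]:
after L1 α=1/5: [45, 148/5, 73/5]
after L2 α=7/8: [1095/8, 3749/20, 4273/40]
after L3 α=1/3: [1931/12, 5999/30, 5713/60]
rounded: [161, 200, 95]

at x=0,y=1 over L1,L2,L3:
+L1 (α=1/7) → [155/7, 171/7, 250/7]
+L2 (α=2/7) → [3925/49, 3137/49, 2160/49]
+L3 (α=1/3) → [11672/147, 6240/49, 15884/147]
rounded: [79, 127, 108]

query (1,0) [L1,L2,L3] — begin 0,0,0
after L1 α=3/5: [51/5, 726/5, 486/5]
after L2 α=1/2: [981/10, 643/5, 1341/10]
after L3 α=1/2: [1891/20, 1713/10, 3111/20]
rounded: [95, 171, 156]

(1,1) stack=L1,L2,L3,L4; from [0,0,0]:
L1 α=2/5: [34, 142/5, 412/5]
L2 α=0: [34, 142/5, 412/5]
L3 α=1/3: [46, 719/15, 468/5]
L4 α=3/7: [850/7, 3596/105, 2382/35]
→ [121, 34, 68]

at x=1,y=0 over L1,L2,L3,L4,L5:
after L1 α=3/5: [51/5, 726/5, 486/5]
after L2 α=1/2: [981/10, 643/5, 1341/10]
after L3 α=1/2: [1891/20, 1713/10, 3111/20]
after L4 α=4/7: [13833/140, 10939/70, 25173/140]
after L5 α=1/2: [20973/280, 23049/140, 48273/280]
→ [75, 165, 172]

query (0,0) [L1,L2,L3,L4,L5,L6] — begin 0,0,0
after L1 α=1/5: [45, 148/5, 73/5]
after L2 α=7/8: [1095/8, 3749/20, 4273/40]
after L3 α=1/3: [1931/12, 5999/30, 5713/60]
after L4 α=1/2: [2783/24, 7409/60, 12433/120]
after L5 α=2/3: [8927/72, 27809/180, 68353/360]
after L6 α=3/4: [57743/288, 51569/720, 263833/1440]
rounded: [200, 72, 183]

at x=1,y=1 over L1,L2,L3,L4,L5:
after L1 α=2/5: [34, 142/5, 412/5]
after L2 α=0: [34, 142/5, 412/5]
after L3 α=1/3: [46, 719/15, 468/5]
after L4 α=3/7: [850/7, 3596/105, 2382/35]
after L5 α=1/3: [1945/21, 13282/315, 11554/105]
rounded: [93, 42, 110]

query (1,0) [L1,L2,L3,L4] — begin 0,0,0
+L1 (α=3/5) → [51/5, 726/5, 486/5]
+L2 (α=1/2) → [981/10, 643/5, 1341/10]
+L3 (α=1/2) → [1891/20, 1713/10, 3111/20]
+L4 (α=4/7) → [13833/140, 10939/70, 25173/140]
rounded: [99, 156, 180]

query (1,1) [L1,L2,L3,L4,L7] — begin 0,0,0
L1 α=2/5: [34, 142/5, 412/5]
L2 α=0: [34, 142/5, 412/5]
L3 α=1/3: [46, 719/15, 468/5]
L4 α=3/7: [850/7, 3596/105, 2382/35]
L7 α=2/3: [2950/21, 31526/315, 2194/35]
rounded: [140, 100, 63]

query (0,1) [L1,L2,L3,L4,L7] — begin 0,0,0
+L1 (α=1/7) → [155/7, 171/7, 250/7]
+L2 (α=2/7) → [3925/49, 3137/49, 2160/49]
+L3 (α=1/3) → [11672/147, 6240/49, 15884/147]
+L4 (α=2/7) → [115102/1029, 46488/343, 110878/1029]
+L7 (α=4/7) → [255046/2401, 335660/2401, 304330/2401]
rounded: [106, 140, 127]


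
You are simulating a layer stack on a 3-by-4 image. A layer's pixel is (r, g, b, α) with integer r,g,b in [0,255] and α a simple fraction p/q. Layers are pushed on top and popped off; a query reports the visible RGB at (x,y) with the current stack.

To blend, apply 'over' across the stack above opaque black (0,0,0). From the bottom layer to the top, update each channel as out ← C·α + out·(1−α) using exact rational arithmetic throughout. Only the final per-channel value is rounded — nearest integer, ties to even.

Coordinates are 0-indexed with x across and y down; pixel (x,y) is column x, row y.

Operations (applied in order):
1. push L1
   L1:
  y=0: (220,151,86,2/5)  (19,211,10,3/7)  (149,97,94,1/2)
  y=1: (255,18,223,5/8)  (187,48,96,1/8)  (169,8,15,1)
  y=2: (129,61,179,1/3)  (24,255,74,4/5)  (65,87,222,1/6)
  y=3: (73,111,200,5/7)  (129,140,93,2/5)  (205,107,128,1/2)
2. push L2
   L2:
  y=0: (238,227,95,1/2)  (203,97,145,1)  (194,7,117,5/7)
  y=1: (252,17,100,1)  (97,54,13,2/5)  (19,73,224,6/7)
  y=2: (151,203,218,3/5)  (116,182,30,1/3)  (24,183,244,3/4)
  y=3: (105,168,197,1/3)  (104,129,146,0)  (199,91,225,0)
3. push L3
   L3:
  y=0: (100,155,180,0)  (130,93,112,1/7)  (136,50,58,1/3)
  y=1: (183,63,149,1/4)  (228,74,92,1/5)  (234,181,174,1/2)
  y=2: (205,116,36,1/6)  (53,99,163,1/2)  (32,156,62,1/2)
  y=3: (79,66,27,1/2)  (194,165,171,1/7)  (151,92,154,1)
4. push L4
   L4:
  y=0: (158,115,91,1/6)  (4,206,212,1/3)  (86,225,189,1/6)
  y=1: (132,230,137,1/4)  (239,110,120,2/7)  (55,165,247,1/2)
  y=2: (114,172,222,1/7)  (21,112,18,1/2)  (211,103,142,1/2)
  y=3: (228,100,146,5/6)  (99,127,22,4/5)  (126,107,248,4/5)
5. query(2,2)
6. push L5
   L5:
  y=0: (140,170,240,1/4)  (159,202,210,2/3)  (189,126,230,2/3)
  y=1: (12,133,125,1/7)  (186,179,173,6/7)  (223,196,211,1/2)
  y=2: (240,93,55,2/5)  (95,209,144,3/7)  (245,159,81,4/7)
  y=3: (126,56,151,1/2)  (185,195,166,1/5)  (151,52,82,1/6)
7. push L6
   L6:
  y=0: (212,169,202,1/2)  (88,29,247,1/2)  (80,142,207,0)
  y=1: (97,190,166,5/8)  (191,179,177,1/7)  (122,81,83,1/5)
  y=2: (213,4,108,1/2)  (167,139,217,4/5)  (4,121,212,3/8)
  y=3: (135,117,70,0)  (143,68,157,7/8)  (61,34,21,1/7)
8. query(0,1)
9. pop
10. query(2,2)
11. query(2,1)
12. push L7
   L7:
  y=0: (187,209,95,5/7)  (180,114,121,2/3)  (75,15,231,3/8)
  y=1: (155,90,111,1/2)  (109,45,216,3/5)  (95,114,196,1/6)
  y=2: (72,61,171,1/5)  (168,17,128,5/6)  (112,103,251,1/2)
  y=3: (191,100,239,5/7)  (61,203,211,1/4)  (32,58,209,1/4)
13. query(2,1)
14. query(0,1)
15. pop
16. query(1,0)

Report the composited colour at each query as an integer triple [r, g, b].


(2,2) stack=L1,L2,L3,L4; from [0,0,0]:
L1 α=1/6: [65/6, 29/2, 37]
L2 α=3/4: [497/24, 1127/8, 769/4]
L3 α=1/2: [1265/48, 2375/16, 1017/8]
L4 α=1/2: [11393/96, 4023/32, 2153/16]
= [119, 126, 135]

query (0,1) [L1,L2,L3,L4,L5,L6] — begin 0,0,0
L1 α=5/8: [1275/8, 45/4, 1115/8]
L2 α=1: [252, 17, 100]
L3 α=1/4: [939/4, 57/2, 449/4]
L4 α=1/4: [3345/16, 631/8, 1895/16]
L5 α=1/7: [10131/56, 2425/28, 955/8]
L6 α=5/8: [57553/448, 33875/224, 9505/64]
→ [128, 151, 149]

(2,2) stack=L1,L2,L3,L4,L5; from [0,0,0]:
+L1 (α=1/6) → [65/6, 29/2, 37]
+L2 (α=3/4) → [497/24, 1127/8, 769/4]
+L3 (α=1/2) → [1265/48, 2375/16, 1017/8]
+L4 (α=1/2) → [11393/96, 4023/32, 2153/16]
+L5 (α=4/7) → [42753/224, 32421/224, 11643/112]
= [191, 145, 104]

query (2,1) [L1,L2,L3,L4,L5] — begin 0,0,0
after L1 α=1: [169, 8, 15]
after L2 α=6/7: [283/7, 446/7, 1359/7]
after L3 α=1/2: [1921/14, 1713/14, 2577/14]
after L4 α=1/2: [2691/28, 4023/28, 6035/28]
after L5 α=1/2: [8935/56, 9511/56, 11943/56]
= [160, 170, 213]

query (2,1) [L1,L2,L3,L4,L5,L7] — begin 0,0,0
L1 α=1: [169, 8, 15]
L2 α=6/7: [283/7, 446/7, 1359/7]
L3 α=1/2: [1921/14, 1713/14, 2577/14]
L4 α=1/2: [2691/28, 4023/28, 6035/28]
L5 α=1/2: [8935/56, 9511/56, 11943/56]
L7 α=1/6: [16665/112, 53939/336, 70691/336]
= [149, 161, 210]

(0,1) stack=L1,L2,L3,L4,L5,L7; from [0,0,0]:
+L1 (α=5/8) → [1275/8, 45/4, 1115/8]
+L2 (α=1) → [252, 17, 100]
+L3 (α=1/4) → [939/4, 57/2, 449/4]
+L4 (α=1/4) → [3345/16, 631/8, 1895/16]
+L5 (α=1/7) → [10131/56, 2425/28, 955/8]
+L7 (α=1/2) → [18811/112, 4945/56, 1843/16]
→ [168, 88, 115]

query (1,0) [L1,L2,L3,L4,L5] — begin 0,0,0
+L1 (α=3/7) → [57/7, 633/7, 30/7]
+L2 (α=1) → [203, 97, 145]
+L3 (α=1/7) → [1348/7, 675/7, 982/7]
+L4 (α=1/3) → [908/7, 2792/21, 3448/21]
+L5 (α=2/3) → [3134/21, 11276/63, 12268/63]
= [149, 179, 195]


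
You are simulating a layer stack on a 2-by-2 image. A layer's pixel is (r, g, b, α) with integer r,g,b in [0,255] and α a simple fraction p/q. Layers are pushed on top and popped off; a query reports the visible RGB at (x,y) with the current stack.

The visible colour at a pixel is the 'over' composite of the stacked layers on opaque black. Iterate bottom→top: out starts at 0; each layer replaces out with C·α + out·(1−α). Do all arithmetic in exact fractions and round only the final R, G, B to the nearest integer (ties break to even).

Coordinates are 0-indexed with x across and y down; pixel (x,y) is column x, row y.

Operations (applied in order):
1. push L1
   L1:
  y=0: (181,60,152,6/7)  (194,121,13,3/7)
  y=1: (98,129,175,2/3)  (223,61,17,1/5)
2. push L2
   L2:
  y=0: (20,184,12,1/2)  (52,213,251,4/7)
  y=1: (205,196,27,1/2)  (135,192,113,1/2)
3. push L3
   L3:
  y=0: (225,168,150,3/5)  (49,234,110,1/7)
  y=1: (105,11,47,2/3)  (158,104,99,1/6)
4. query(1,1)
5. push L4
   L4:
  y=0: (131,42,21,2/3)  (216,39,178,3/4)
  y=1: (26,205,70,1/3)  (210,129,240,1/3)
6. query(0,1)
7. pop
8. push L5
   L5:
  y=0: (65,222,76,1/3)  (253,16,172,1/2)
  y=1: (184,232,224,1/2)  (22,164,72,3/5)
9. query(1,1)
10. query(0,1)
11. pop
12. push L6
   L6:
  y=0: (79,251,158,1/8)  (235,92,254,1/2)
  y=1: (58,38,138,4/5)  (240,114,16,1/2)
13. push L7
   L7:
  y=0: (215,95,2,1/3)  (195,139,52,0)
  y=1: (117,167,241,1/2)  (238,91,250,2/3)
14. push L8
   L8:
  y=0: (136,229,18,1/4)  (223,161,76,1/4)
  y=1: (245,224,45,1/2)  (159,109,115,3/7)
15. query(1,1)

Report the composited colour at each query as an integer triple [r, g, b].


at x=1,y=1 over L1,L2,L3:
+L1 (α=1/5) → [223/5, 61/5, 17/5]
+L2 (α=1/2) → [449/5, 1021/10, 291/5]
+L3 (α=1/6) → [607/6, 1229/12, 65]
→ [101, 102, 65]

at x=0,y=1 over L1,L2,L3,L4:
after L1 α=2/3: [196/3, 86, 350/3]
after L2 α=1/2: [811/6, 141, 431/6]
after L3 α=2/3: [2071/18, 163/3, 995/18]
after L4 α=1/3: [2305/27, 941/9, 1625/27]
→ [85, 105, 60]

(1,1) stack=L1,L2,L3,L5; from [0,0,0]:
L1 α=1/5: [223/5, 61/5, 17/5]
L2 α=1/2: [449/5, 1021/10, 291/5]
L3 α=1/6: [607/6, 1229/12, 65]
L5 α=3/5: [161/3, 4181/30, 346/5]
→ [54, 139, 69]

(0,1) stack=L1,L2,L3,L5; from [0,0,0]:
after L1 α=2/3: [196/3, 86, 350/3]
after L2 α=1/2: [811/6, 141, 431/6]
after L3 α=2/3: [2071/18, 163/3, 995/18]
after L5 α=1/2: [5383/36, 859/6, 5027/36]
rounded: [150, 143, 140]

(1,1) stack=L1,L2,L3,L6,L7,L8; from [0,0,0]:
L1 α=1/5: [223/5, 61/5, 17/5]
L2 α=1/2: [449/5, 1021/10, 291/5]
L3 α=1/6: [607/6, 1229/12, 65]
L6 α=1/2: [2047/12, 2597/24, 81/2]
L7 α=2/3: [7759/36, 6965/72, 1081/6]
L8 α=3/7: [12052/63, 12851/126, 3197/21]
= [191, 102, 152]


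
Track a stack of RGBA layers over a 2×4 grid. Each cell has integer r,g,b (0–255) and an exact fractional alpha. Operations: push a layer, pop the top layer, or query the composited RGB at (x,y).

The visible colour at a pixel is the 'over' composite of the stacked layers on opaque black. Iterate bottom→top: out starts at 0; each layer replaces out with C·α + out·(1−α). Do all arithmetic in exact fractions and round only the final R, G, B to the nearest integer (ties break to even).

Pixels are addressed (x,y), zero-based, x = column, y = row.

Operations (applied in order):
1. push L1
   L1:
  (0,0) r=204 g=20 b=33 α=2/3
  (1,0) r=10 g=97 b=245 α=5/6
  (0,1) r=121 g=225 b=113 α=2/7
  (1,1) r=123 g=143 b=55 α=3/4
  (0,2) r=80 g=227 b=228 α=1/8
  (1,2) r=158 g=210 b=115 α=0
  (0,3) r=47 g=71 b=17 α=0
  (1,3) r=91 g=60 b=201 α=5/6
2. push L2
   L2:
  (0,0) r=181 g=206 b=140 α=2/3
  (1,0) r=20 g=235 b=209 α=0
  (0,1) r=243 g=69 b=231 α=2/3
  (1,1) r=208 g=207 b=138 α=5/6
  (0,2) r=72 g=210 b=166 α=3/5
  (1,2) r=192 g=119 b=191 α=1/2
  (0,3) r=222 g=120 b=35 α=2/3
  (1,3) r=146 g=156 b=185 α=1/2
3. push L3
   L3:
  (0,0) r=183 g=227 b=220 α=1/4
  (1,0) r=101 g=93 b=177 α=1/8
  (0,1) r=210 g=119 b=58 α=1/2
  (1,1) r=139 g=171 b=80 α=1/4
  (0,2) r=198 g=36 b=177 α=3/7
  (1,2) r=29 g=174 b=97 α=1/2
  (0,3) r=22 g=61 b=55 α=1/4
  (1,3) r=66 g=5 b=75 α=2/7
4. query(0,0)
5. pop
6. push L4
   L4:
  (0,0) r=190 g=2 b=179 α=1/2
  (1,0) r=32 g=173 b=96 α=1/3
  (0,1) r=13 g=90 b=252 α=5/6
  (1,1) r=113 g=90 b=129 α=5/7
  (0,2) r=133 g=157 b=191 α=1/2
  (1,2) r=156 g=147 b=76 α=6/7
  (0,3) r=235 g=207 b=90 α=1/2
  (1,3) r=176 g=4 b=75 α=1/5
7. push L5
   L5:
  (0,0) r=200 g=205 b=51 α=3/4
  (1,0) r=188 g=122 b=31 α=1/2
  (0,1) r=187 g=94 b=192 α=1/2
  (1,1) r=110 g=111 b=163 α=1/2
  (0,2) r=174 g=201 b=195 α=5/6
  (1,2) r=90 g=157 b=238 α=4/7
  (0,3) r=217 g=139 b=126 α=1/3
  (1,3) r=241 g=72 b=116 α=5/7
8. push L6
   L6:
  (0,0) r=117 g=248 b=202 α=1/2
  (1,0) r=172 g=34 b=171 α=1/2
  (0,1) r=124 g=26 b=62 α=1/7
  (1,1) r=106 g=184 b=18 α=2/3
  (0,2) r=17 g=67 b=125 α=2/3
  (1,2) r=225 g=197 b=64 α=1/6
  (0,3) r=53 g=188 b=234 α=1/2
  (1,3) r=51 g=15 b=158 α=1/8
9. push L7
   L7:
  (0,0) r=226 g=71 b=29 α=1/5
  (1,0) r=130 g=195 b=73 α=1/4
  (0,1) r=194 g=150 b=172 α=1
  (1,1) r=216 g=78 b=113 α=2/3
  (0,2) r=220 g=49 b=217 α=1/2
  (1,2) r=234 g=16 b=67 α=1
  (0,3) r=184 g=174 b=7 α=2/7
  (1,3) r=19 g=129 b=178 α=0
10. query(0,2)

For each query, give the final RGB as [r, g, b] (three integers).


at x=0,y=0 over L1,L2,L3:
+L1 (α=2/3) → [136, 40/3, 22]
+L2 (α=2/3) → [166, 1276/9, 302/3]
+L3 (α=1/4) → [681/4, 1957/12, 261/2]
= [170, 163, 130]

at x=0,y=2 over L1,L2,L4,L5,L6,L7:
L1 α=1/8: [10, 227/8, 57/2]
L2 α=3/5: [236/5, 2747/20, 111]
L4 α=1/2: [901/10, 5887/40, 151]
L5 α=5/6: [9601/60, 46087/240, 563/3]
L6 α=2/3: [11641/180, 78247/720, 1313/9]
L7 α=1/2: [51241/360, 113527/1440, 1633/9]
→ [142, 79, 181]


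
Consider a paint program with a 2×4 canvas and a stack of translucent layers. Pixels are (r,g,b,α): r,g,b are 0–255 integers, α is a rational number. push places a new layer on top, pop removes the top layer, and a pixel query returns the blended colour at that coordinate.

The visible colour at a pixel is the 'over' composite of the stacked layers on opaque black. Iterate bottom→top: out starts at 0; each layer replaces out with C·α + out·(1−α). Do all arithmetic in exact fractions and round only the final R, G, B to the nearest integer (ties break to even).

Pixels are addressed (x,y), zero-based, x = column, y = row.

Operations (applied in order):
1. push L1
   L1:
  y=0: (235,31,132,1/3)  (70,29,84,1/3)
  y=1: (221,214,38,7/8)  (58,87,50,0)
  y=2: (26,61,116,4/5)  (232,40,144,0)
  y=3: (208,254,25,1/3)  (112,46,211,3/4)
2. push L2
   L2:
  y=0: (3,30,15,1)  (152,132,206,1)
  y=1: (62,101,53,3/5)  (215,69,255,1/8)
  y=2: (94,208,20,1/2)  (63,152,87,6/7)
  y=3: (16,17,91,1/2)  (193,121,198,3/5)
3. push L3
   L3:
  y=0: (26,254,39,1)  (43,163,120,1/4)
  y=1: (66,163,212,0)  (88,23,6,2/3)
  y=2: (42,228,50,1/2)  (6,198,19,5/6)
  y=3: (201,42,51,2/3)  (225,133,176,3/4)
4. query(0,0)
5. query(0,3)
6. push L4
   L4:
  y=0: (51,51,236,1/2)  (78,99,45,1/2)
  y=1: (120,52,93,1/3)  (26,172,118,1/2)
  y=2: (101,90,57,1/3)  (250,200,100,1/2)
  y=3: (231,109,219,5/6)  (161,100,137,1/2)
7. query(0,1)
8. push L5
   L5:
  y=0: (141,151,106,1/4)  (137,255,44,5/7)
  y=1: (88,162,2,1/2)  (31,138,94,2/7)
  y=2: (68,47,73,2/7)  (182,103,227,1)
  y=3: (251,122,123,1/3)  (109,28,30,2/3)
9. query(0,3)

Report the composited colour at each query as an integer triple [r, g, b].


at x=0,y=0 over L1,L2,L3:
after L1 α=1/3: [235/3, 31/3, 44]
after L2 α=1: [3, 30, 15]
after L3 α=1: [26, 254, 39]
= [26, 254, 39]

(0,3) stack=L1,L2,L3; from [0,0,0]:
after L1 α=1/3: [208/3, 254/3, 25/3]
after L2 α=1/2: [128/3, 305/6, 149/3]
after L3 α=2/3: [1334/9, 809/18, 455/9]
= [148, 45, 51]

query (0,1) [L1,L2,L3,L4] — begin 0,0,0
L1 α=7/8: [1547/8, 749/4, 133/4]
L2 α=3/5: [2291/20, 271/2, 451/10]
L3 α=0: [2291/20, 271/2, 451/10]
L4 α=1/3: [3491/30, 323/3, 916/15]
→ [116, 108, 61]

at x=0,y=3 over L1,L2,L3,L4,L5:
after L1 α=1/3: [208/3, 254/3, 25/3]
after L2 α=1/2: [128/3, 305/6, 149/3]
after L3 α=2/3: [1334/9, 809/18, 455/9]
after L4 α=5/6: [11729/54, 10619/108, 5155/27]
after L5 α=1/3: [18506/81, 17207/162, 13631/81]
rounded: [228, 106, 168]


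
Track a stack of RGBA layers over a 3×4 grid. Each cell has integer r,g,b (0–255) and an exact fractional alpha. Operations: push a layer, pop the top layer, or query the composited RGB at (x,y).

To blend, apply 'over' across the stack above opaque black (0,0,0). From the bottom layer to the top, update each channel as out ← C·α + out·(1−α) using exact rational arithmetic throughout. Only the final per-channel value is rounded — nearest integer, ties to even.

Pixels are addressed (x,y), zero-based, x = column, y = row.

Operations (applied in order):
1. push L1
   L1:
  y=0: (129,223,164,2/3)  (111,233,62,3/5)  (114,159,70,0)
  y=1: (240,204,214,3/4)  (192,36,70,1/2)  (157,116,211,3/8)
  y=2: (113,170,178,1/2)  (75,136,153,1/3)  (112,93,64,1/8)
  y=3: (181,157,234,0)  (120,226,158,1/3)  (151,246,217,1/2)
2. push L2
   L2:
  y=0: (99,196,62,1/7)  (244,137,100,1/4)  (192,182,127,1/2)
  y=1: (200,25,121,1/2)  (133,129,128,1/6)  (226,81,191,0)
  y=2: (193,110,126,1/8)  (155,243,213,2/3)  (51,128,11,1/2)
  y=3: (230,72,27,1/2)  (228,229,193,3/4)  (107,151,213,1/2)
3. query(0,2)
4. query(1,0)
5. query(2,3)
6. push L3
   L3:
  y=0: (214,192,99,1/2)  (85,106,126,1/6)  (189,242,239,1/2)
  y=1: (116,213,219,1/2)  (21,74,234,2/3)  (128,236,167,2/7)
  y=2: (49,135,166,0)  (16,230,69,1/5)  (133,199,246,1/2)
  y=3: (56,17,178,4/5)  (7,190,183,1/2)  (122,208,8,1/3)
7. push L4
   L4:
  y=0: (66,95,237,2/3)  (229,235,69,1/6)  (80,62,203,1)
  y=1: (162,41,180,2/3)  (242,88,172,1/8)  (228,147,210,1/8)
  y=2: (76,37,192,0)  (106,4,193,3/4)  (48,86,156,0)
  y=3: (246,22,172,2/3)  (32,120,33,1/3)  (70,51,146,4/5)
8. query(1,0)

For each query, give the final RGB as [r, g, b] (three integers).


(0,2) stack=L1,L2; from [0,0,0]:
after L1 α=1/2: [113/2, 85, 89]
after L2 α=1/8: [1177/16, 705/8, 749/8]
rounded: [74, 88, 94]

(1,0) stack=L1,L2; from [0,0,0]:
L1 α=3/5: [333/5, 699/5, 186/5]
L2 α=1/4: [2219/20, 1391/10, 529/10]
= [111, 139, 53]

query (2,3) [L1,L2] — begin 0,0,0
L1 α=1/2: [151/2, 123, 217/2]
L2 α=1/2: [365/4, 137, 643/4]
→ [91, 137, 161]

at x=1,y=0 over L1,L2,L3,L4:
+L1 (α=3/5) → [333/5, 699/5, 186/5]
+L2 (α=1/4) → [2219/20, 1391/10, 529/10]
+L3 (α=1/6) → [853/8, 1603/12, 781/12]
+L4 (α=1/6) → [6097/48, 10835/72, 4733/72]
= [127, 150, 66]


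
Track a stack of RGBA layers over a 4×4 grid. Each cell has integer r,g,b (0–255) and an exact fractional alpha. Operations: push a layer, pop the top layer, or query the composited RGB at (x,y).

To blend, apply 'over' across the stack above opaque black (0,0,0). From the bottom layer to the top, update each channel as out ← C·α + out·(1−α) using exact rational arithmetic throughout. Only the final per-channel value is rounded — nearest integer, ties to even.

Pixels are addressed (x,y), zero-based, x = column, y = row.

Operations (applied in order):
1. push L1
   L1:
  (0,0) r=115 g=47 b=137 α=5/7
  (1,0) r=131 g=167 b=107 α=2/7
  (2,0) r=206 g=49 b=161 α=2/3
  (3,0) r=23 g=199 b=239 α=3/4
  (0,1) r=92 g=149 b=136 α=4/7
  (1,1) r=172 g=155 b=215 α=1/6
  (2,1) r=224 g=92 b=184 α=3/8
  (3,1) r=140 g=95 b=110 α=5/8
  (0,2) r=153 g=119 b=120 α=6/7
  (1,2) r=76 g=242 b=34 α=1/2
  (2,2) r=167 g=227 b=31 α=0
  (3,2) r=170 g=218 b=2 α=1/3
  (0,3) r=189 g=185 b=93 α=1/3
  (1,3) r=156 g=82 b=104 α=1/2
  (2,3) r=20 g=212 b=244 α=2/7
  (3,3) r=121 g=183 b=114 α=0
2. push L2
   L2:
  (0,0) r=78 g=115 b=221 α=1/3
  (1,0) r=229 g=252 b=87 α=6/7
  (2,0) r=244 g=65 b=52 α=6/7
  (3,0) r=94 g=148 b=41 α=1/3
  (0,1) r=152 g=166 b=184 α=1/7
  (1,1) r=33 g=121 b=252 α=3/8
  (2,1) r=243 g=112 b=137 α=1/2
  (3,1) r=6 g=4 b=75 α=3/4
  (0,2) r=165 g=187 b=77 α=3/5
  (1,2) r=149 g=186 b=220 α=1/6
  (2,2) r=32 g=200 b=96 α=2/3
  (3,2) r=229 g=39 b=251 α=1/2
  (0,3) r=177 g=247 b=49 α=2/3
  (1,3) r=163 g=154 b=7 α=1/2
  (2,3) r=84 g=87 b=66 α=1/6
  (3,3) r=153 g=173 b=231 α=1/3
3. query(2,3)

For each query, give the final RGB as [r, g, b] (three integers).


query (2,3) [L1,L2] — begin 0,0,0
+L1 (α=2/7) → [40/7, 424/7, 488/7]
+L2 (α=1/6) → [394/21, 2729/42, 1451/21]
→ [19, 65, 69]


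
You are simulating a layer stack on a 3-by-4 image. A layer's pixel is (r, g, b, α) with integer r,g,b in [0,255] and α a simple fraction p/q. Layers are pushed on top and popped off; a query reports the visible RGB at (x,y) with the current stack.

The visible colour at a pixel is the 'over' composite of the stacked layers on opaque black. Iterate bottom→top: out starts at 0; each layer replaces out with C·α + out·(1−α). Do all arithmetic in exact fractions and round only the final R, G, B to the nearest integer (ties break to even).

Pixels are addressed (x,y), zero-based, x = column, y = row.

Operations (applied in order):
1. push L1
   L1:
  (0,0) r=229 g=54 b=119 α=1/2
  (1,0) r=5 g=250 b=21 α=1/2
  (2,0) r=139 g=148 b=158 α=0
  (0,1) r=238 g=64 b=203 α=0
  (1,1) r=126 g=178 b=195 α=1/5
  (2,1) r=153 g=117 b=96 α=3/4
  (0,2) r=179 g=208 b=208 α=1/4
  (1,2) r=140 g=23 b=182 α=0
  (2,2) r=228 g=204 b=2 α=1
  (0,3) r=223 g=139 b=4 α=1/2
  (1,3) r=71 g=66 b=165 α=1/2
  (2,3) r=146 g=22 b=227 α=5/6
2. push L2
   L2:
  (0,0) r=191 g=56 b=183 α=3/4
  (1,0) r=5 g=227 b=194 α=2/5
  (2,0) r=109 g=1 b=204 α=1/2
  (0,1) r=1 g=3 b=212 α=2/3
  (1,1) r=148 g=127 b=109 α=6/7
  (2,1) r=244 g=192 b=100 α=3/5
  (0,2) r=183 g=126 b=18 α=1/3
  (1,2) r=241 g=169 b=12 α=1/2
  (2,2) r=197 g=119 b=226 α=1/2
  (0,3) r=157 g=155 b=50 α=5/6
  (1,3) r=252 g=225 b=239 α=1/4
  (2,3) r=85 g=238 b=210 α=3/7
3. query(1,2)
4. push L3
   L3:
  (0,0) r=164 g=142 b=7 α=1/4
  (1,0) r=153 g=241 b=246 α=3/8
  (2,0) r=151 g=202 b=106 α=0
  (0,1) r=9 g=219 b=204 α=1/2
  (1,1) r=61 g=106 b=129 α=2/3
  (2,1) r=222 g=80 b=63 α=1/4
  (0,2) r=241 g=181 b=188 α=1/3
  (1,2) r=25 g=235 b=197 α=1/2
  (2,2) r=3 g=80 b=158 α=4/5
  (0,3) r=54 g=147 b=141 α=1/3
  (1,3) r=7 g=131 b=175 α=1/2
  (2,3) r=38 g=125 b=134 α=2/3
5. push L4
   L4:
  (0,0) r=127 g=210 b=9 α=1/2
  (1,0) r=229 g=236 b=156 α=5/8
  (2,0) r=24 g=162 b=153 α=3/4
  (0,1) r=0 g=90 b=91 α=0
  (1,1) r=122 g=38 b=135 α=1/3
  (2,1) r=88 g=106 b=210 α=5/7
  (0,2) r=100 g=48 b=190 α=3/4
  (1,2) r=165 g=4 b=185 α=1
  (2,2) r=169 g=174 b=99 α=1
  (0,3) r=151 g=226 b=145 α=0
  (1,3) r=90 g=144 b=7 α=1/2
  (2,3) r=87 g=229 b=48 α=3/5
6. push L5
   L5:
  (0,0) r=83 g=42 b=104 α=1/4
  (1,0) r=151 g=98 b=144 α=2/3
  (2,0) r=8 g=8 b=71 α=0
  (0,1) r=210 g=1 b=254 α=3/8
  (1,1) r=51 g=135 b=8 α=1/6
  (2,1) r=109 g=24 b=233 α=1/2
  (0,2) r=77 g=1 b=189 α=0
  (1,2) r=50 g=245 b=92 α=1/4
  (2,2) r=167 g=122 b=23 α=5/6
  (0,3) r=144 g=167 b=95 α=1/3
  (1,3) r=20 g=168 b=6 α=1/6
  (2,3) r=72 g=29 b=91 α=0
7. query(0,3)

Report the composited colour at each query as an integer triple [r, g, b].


query (1,2) [L1,L2] — begin 0,0,0
+L1 (α=0) → [0, 0, 0]
+L2 (α=1/2) → [241/2, 169/2, 6]
rounded: [120, 84, 6]

at x=0,y=3 over L1,L2,L3,L4,L5:
after L1 α=1/2: [223/2, 139/2, 2]
after L2 α=5/6: [1793/12, 563/4, 42]
after L3 α=1/3: [2117/18, 857/6, 75]
after L4 α=0: [2117/18, 857/6, 75]
after L5 α=1/3: [3413/27, 1358/9, 245/3]
= [126, 151, 82]


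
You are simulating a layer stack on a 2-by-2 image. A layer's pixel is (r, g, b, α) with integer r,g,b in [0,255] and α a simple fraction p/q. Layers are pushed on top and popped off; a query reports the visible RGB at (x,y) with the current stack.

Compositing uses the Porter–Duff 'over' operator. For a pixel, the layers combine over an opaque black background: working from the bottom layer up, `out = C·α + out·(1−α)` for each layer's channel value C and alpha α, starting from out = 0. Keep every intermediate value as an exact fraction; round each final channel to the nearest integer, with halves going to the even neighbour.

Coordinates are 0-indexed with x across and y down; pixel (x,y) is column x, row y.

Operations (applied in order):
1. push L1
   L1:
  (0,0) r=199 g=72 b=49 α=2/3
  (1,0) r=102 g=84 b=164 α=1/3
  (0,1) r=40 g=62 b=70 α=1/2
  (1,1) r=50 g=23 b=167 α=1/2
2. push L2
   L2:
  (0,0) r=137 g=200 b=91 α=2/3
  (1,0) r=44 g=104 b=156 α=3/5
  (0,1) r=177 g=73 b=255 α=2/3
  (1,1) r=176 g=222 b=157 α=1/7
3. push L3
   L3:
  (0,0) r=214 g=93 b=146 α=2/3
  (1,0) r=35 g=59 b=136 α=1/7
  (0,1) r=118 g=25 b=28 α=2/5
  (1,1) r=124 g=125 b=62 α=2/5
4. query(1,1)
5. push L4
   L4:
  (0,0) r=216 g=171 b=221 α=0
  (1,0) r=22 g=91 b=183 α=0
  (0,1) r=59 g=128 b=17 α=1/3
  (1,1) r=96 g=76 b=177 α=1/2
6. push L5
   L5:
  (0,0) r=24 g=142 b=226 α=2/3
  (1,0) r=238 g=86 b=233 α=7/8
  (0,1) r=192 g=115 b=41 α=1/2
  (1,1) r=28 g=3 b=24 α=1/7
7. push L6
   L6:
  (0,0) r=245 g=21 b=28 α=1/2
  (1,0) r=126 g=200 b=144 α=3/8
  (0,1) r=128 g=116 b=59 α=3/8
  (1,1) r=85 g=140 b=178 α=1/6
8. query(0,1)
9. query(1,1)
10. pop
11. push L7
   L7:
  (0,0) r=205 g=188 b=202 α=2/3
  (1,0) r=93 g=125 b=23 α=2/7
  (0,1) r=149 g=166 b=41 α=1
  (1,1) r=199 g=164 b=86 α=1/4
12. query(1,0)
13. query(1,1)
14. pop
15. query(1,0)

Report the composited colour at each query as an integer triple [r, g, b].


at x=1,y=1 over L1,L2,L3:
after L1 α=1/2: [25, 23/2, 167/2]
after L2 α=1/7: [326/7, 291/7, 94]
after L3 α=2/5: [2714/35, 2623/35, 406/5]
→ [78, 75, 81]

at x=0,y=1 over L1,L2,L3,L4,L5,L6:
L1 α=1/2: [20, 31, 35]
L2 α=2/3: [374/3, 59, 545/3]
L3 α=2/5: [122, 227/5, 601/5]
L4 α=1/3: [101, 1094/15, 429/5]
L5 α=1/2: [293/2, 2819/30, 317/5]
L6 α=3/8: [2233/16, 4907/48, 247/4]
→ [140, 102, 62]

(1,1) stack=L1,L2,L3,L4,L5,L6; from [0,0,0]:
+L1 (α=1/2) → [25, 23/2, 167/2]
+L2 (α=1/7) → [326/7, 291/7, 94]
+L3 (α=2/5) → [2714/35, 2623/35, 406/5]
+L4 (α=1/2) → [3037/35, 5283/70, 1291/10]
+L5 (α=1/7) → [19202/245, 15954/245, 3993/35]
+L6 (α=1/6) → [7789/98, 11407/147, 5239/42]
rounded: [79, 78, 125]

query (1,0) [L1,L2,L3,L4,L5,L7] — begin 0,0,0
after L1 α=1/3: [34, 28, 164/3]
after L2 α=3/5: [40, 368/5, 1732/15]
after L3 α=1/7: [275/7, 2503/35, 592/5]
after L4 α=0: [275/7, 2503/35, 592/5]
after L5 α=7/8: [11937/56, 23573/280, 8747/40]
after L7 α=2/7: [70101/392, 37573/392, 9115/56]
= [179, 96, 163]

query (1,1) [L1,L2,L3,L4,L5,L7] — begin 0,0,0
L1 α=1/2: [25, 23/2, 167/2]
L2 α=1/7: [326/7, 291/7, 94]
L3 α=2/5: [2714/35, 2623/35, 406/5]
L4 α=1/2: [3037/35, 5283/70, 1291/10]
L5 α=1/7: [19202/245, 15954/245, 3993/35]
L7 α=1/4: [106361/980, 44021/490, 14989/140]
→ [109, 90, 107]

query (1,0) [L1,L2,L3,L4,L5] — begin 0,0,0
after L1 α=1/3: [34, 28, 164/3]
after L2 α=3/5: [40, 368/5, 1732/15]
after L3 α=1/7: [275/7, 2503/35, 592/5]
after L4 α=0: [275/7, 2503/35, 592/5]
after L5 α=7/8: [11937/56, 23573/280, 8747/40]
→ [213, 84, 219]


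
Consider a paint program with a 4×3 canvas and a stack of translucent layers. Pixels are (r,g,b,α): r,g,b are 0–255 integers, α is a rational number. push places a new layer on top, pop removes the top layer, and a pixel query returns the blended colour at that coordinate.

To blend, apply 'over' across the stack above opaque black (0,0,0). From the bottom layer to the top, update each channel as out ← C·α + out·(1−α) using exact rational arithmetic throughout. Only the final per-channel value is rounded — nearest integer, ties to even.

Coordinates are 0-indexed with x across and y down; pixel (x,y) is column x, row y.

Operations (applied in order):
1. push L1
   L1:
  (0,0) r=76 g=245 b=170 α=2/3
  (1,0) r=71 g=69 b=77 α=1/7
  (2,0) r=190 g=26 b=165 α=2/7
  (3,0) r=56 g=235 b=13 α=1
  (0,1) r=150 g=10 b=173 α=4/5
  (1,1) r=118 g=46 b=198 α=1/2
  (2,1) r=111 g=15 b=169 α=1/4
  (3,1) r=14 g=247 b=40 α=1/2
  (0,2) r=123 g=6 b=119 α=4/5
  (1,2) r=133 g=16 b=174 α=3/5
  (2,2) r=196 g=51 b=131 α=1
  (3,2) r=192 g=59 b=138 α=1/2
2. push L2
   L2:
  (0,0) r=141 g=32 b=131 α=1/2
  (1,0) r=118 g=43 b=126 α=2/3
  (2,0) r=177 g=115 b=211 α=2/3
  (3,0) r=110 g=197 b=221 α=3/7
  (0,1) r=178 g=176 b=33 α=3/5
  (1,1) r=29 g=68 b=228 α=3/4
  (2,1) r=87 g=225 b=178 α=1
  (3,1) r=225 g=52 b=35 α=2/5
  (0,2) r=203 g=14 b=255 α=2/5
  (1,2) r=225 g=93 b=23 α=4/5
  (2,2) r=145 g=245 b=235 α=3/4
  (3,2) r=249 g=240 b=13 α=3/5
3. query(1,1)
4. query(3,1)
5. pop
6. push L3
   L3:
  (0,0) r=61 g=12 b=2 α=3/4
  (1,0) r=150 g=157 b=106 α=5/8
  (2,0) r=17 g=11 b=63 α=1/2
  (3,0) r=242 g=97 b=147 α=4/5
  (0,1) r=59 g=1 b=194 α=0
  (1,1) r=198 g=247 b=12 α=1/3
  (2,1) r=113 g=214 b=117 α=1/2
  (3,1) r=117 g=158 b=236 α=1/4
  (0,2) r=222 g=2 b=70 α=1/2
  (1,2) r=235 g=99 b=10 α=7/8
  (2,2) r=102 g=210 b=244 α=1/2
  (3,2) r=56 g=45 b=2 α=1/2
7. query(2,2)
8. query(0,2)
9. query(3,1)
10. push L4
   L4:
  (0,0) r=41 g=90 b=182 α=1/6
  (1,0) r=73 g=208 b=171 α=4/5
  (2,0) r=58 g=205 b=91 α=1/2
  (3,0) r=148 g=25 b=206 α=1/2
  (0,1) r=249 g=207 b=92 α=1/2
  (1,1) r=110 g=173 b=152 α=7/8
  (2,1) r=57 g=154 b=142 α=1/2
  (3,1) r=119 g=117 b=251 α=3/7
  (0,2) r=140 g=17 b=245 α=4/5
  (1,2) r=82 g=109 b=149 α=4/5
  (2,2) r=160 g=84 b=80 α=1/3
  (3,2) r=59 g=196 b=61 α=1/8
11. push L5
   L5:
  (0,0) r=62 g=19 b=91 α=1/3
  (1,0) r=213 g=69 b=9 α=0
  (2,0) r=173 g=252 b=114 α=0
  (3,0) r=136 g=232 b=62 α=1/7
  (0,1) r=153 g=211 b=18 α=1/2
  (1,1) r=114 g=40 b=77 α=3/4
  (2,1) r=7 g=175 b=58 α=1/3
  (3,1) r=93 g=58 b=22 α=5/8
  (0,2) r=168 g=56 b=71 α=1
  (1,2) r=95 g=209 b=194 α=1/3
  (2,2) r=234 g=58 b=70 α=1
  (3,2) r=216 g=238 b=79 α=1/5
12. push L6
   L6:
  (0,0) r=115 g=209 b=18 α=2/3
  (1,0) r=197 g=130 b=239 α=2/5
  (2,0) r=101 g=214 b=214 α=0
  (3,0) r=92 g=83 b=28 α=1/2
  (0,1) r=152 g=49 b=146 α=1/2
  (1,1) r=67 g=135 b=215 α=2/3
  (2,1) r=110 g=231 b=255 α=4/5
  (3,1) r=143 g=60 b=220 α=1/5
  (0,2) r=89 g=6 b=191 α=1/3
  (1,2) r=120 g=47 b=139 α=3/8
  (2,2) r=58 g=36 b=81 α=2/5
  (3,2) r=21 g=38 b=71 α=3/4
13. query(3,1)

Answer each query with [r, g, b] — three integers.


(1,1) stack=L1,L2; from [0,0,0]:
after L1 α=1/2: [59, 23, 99]
after L2 α=3/4: [73/2, 227/4, 783/4]
= [36, 57, 196]

query (3,1) [L1,L2] — begin 0,0,0
+L1 (α=1/2) → [7, 247/2, 20]
+L2 (α=2/5) → [471/5, 949/10, 26]
→ [94, 95, 26]

at x=2,y=2 over L1,L3:
L1 α=1: [196, 51, 131]
L3 α=1/2: [149, 261/2, 375/2]
→ [149, 130, 188]

at x=0,y=2 over L1,L3:
+L1 (α=4/5) → [492/5, 24/5, 476/5]
+L3 (α=1/2) → [801/5, 17/5, 413/5]
→ [160, 3, 83]

at x=3,y=1 over L1,L3:
+L1 (α=1/2) → [7, 247/2, 20]
+L3 (α=1/4) → [69/2, 1057/8, 74]
→ [34, 132, 74]

(3,1) stack=L1,L3,L4,L5,L6; from [0,0,0]:
+L1 (α=1/2) → [7, 247/2, 20]
+L3 (α=1/4) → [69/2, 1057/8, 74]
+L4 (α=3/7) → [495/7, 1759/14, 1049/7]
+L5 (α=5/8) → [1185/14, 9337/112, 3917/56]
+L6 (α=1/5) → [3371/35, 11017/140, 6997/70]
= [96, 79, 100]


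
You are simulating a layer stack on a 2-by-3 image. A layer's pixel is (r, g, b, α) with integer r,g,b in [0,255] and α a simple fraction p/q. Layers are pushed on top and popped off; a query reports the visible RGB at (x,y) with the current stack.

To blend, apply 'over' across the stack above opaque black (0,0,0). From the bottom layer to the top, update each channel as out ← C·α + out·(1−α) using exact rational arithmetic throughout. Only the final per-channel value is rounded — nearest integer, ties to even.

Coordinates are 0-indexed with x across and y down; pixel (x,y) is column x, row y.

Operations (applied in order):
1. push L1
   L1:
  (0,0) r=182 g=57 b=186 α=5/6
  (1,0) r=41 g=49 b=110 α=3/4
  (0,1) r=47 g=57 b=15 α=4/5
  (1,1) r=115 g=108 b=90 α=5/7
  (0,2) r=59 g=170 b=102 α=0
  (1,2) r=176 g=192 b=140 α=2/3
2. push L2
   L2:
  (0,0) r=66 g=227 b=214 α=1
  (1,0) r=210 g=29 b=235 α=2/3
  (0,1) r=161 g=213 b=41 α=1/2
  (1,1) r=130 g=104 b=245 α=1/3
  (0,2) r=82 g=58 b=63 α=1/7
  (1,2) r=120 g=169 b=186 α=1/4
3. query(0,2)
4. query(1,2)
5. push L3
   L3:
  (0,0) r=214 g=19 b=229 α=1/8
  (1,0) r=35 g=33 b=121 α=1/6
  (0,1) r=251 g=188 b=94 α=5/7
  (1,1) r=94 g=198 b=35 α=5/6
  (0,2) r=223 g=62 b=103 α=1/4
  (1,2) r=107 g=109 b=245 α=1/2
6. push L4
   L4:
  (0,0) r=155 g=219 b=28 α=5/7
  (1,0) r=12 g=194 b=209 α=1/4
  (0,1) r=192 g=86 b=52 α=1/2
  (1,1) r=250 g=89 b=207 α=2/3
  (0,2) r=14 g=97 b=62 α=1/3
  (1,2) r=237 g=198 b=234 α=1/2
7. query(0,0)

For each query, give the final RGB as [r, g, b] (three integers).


(0,2) stack=L1,L2; from [0,0,0]:
after L1 α=0: [0, 0, 0]
after L2 α=1/7: [82/7, 58/7, 9]
→ [12, 8, 9]

query (1,2) [L1,L2] — begin 0,0,0
+L1 (α=2/3) → [352/3, 128, 280/3]
+L2 (α=1/4) → [118, 553/4, 233/2]
= [118, 138, 116]

at x=0,y=0 over L1,L2,L3,L4:
after L1 α=5/6: [455/3, 95/2, 155]
after L2 α=1: [66, 227, 214]
after L3 α=1/8: [169/2, 201, 1727/8]
after L4 α=5/7: [944/7, 1497/7, 2287/28]
→ [135, 214, 82]
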